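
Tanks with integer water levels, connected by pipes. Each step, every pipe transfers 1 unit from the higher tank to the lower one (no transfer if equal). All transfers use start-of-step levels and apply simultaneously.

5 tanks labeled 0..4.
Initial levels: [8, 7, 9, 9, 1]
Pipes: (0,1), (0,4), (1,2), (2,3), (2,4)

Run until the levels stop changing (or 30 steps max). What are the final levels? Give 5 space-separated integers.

Answer: 8 5 9 7 5

Derivation:
Step 1: flows [0->1,0->4,2->1,2=3,2->4] -> levels [6 9 7 9 3]
Step 2: flows [1->0,0->4,1->2,3->2,2->4] -> levels [6 7 8 8 5]
Step 3: flows [1->0,0->4,2->1,2=3,2->4] -> levels [6 7 6 8 7]
Step 4: flows [1->0,4->0,1->2,3->2,4->2] -> levels [8 5 9 7 5]
Step 5: flows [0->1,0->4,2->1,2->3,2->4] -> levels [6 7 6 8 7]
  -> period-2 cycle: step 5 state = step 3 state; never stabilizes
  -> state at step 30: (30-3) mod 2 = 1, same as step 4 -> [8 5 9 7 5]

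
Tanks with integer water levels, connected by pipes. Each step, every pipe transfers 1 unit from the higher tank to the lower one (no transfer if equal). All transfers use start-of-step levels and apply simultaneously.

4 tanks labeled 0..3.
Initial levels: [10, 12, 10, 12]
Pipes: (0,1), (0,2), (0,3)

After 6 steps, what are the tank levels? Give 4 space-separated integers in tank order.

Step 1: flows [1->0,0=2,3->0] -> levels [12 11 10 11]
Step 2: flows [0->1,0->2,0->3] -> levels [9 12 11 12]
Step 3: flows [1->0,2->0,3->0] -> levels [12 11 10 11]
  -> period-2 cycle: step 3 state = step 1 state
  -> state at step 6: (6-1) mod 2 = 1, same as step 2 -> [9 12 11 12]

Answer: 9 12 11 12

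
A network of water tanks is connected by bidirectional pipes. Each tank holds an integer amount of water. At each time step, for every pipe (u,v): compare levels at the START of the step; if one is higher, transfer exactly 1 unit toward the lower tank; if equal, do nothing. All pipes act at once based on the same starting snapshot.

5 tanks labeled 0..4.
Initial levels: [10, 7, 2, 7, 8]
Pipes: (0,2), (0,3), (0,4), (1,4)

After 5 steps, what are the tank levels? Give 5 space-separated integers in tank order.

Answer: 6 7 6 7 8

Derivation:
Step 1: flows [0->2,0->3,0->4,4->1] -> levels [7 8 3 8 8]
Step 2: flows [0->2,3->0,4->0,1=4] -> levels [8 8 4 7 7]
Step 3: flows [0->2,0->3,0->4,1->4] -> levels [5 7 5 8 9]
Step 4: flows [0=2,3->0,4->0,4->1] -> levels [7 8 5 7 7]
Step 5: flows [0->2,0=3,0=4,1->4] -> levels [6 7 6 7 8]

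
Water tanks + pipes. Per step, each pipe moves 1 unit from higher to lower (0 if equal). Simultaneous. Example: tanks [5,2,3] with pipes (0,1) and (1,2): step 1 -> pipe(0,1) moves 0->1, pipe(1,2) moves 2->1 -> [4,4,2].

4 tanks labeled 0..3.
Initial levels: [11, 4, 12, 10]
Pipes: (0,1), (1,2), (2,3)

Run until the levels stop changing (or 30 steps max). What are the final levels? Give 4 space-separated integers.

Step 1: flows [0->1,2->1,2->3] -> levels [10 6 10 11]
Step 2: flows [0->1,2->1,3->2] -> levels [9 8 10 10]
Step 3: flows [0->1,2->1,2=3] -> levels [8 10 9 10]
Step 4: flows [1->0,1->2,3->2] -> levels [9 8 11 9]
Step 5: flows [0->1,2->1,2->3] -> levels [8 10 9 10]
  -> period-2 cycle: step 5 state = step 3 state; never stabilizes
  -> state at step 30: (30-3) mod 2 = 1, same as step 4 -> [9 8 11 9]

Answer: 9 8 11 9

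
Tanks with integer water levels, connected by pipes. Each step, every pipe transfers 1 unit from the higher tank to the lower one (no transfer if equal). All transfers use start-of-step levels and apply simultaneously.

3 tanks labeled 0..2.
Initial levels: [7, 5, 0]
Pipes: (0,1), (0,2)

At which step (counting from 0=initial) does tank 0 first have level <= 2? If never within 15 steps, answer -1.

Step 1: flows [0->1,0->2] -> levels [5 6 1]
Step 2: flows [1->0,0->2] -> levels [5 5 2]
Step 3: flows [0=1,0->2] -> levels [4 5 3]
Step 4: flows [1->0,0->2] -> levels [4 4 4]
Step 5: flows [0=1,0=2] -> levels [4 4 4]
  -> stable; tank 0 stays at 4 > 2
Tank 0 never reaches <=2 within 15 steps

Answer: -1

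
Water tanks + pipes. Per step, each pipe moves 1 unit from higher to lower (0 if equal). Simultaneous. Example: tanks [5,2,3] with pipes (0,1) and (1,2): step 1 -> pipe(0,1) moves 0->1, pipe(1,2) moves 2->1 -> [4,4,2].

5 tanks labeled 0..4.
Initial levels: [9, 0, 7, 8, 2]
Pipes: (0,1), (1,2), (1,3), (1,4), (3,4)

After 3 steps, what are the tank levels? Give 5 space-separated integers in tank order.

Step 1: flows [0->1,2->1,3->1,4->1,3->4] -> levels [8 4 6 6 2]
Step 2: flows [0->1,2->1,3->1,1->4,3->4] -> levels [7 6 5 4 4]
Step 3: flows [0->1,1->2,1->3,1->4,3=4] -> levels [6 4 6 5 5]

Answer: 6 4 6 5 5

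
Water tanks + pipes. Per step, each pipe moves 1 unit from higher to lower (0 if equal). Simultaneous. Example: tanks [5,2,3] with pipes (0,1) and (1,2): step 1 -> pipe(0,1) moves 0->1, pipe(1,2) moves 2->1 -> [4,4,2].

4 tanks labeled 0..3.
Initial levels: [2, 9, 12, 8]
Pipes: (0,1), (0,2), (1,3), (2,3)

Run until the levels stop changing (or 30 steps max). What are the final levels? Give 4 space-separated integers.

Answer: 7 9 8 7

Derivation:
Step 1: flows [1->0,2->0,1->3,2->3] -> levels [4 7 10 10]
Step 2: flows [1->0,2->0,3->1,2=3] -> levels [6 7 9 9]
Step 3: flows [1->0,2->0,3->1,2=3] -> levels [8 7 8 8]
Step 4: flows [0->1,0=2,3->1,2=3] -> levels [7 9 8 7]
Step 5: flows [1->0,2->0,1->3,2->3] -> levels [9 7 6 9]
Step 6: flows [0->1,0->2,3->1,3->2] -> levels [7 9 8 7]
  -> period-2 cycle: step 6 state = step 4 state; never stabilizes
  -> state at step 30: (30-4) mod 2 = 0, same as step 4 -> [7 9 8 7]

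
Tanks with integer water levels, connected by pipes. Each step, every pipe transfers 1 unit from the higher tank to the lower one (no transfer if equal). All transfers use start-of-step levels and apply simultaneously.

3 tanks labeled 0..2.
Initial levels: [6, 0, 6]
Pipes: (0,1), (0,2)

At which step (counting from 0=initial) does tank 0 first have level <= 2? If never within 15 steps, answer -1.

Step 1: flows [0->1,0=2] -> levels [5 1 6]
Step 2: flows [0->1,2->0] -> levels [5 2 5]
Step 3: flows [0->1,0=2] -> levels [4 3 5]
Step 4: flows [0->1,2->0] -> levels [4 4 4]
Step 5: flows [0=1,0=2] -> levels [4 4 4]
  -> stable; tank 0 stays at 4 > 2
Tank 0 never reaches <=2 within 15 steps

Answer: -1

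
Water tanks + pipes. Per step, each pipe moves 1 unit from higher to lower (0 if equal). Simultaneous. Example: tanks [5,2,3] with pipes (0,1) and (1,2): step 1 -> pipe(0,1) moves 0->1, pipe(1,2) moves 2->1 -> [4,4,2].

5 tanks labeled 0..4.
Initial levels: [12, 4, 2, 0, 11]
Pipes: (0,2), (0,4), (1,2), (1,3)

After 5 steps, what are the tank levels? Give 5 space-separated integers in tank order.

Answer: 9 4 4 3 9

Derivation:
Step 1: flows [0->2,0->4,1->2,1->3] -> levels [10 2 4 1 12]
Step 2: flows [0->2,4->0,2->1,1->3] -> levels [10 2 4 2 11]
Step 3: flows [0->2,4->0,2->1,1=3] -> levels [10 3 4 2 10]
Step 4: flows [0->2,0=4,2->1,1->3] -> levels [9 3 4 3 10]
Step 5: flows [0->2,4->0,2->1,1=3] -> levels [9 4 4 3 9]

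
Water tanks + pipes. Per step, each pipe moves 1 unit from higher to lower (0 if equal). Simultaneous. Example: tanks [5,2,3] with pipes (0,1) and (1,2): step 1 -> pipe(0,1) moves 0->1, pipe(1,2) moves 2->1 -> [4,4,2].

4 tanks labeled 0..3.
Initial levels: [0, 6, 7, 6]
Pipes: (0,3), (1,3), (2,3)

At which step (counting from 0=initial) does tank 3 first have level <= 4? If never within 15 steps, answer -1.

Step 1: flows [3->0,1=3,2->3] -> levels [1 6 6 6]
Step 2: flows [3->0,1=3,2=3] -> levels [2 6 6 5]
Step 3: flows [3->0,1->3,2->3] -> levels [3 5 5 6]
Step 4: flows [3->0,3->1,3->2] -> levels [4 6 6 3]
Tank 3 first reaches <=4 at step 4

Answer: 4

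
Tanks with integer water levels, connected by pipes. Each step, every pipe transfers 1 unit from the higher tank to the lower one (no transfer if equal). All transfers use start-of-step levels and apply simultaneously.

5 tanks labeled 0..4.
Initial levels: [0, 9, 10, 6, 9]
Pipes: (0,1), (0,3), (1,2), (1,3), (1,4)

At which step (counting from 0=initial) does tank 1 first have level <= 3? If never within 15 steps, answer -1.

Step 1: flows [1->0,3->0,2->1,1->3,1=4] -> levels [2 8 9 6 9]
Step 2: flows [1->0,3->0,2->1,1->3,4->1] -> levels [4 8 8 6 8]
Step 3: flows [1->0,3->0,1=2,1->3,1=4] -> levels [6 6 8 6 8]
Step 4: flows [0=1,0=3,2->1,1=3,4->1] -> levels [6 8 7 6 7]
Step 5: flows [1->0,0=3,1->2,1->3,1->4] -> levels [7 4 8 7 8]
Step 6: flows [0->1,0=3,2->1,3->1,4->1] -> levels [6 8 7 6 7]
  -> period-2 cycle (repeats step 4); tank 1 never drops to <=3
Tank 1 never reaches <=3 within 15 steps

Answer: -1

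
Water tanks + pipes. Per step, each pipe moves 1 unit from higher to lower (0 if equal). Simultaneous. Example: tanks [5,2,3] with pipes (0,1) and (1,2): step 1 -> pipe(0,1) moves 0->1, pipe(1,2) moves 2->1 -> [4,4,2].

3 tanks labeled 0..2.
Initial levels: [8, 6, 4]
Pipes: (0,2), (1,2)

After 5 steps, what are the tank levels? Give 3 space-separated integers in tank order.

Step 1: flows [0->2,1->2] -> levels [7 5 6]
Step 2: flows [0->2,2->1] -> levels [6 6 6]
Step 3: flows [0=2,1=2] -> levels [6 6 6]
  -> stable; steps 4..5 unchanged -> [6 6 6]

Answer: 6 6 6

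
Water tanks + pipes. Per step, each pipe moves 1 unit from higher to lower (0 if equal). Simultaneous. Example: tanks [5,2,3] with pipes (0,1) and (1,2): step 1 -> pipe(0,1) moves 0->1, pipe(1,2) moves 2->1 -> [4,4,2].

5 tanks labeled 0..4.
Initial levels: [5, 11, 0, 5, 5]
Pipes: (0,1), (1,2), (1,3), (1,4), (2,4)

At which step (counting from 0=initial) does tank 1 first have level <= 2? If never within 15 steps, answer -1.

Step 1: flows [1->0,1->2,1->3,1->4,4->2] -> levels [6 7 2 6 5]
Step 2: flows [1->0,1->2,1->3,1->4,4->2] -> levels [7 3 4 7 5]
Step 3: flows [0->1,2->1,3->1,4->1,4->2] -> levels [6 7 4 6 3]
Step 4: flows [1->0,1->2,1->3,1->4,2->4] -> levels [7 3 4 7 5]
  -> period-2 cycle (repeats step 2); tank 1 never drops to <=2
Tank 1 never reaches <=2 within 15 steps

Answer: -1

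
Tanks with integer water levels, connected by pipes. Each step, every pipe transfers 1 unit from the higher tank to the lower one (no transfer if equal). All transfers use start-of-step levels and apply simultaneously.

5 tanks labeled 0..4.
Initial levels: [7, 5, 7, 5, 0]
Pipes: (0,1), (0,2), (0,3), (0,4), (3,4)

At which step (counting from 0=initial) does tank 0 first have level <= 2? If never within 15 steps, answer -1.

Answer: -1

Derivation:
Step 1: flows [0->1,0=2,0->3,0->4,3->4] -> levels [4 6 7 5 2]
Step 2: flows [1->0,2->0,3->0,0->4,3->4] -> levels [6 5 6 3 4]
Step 3: flows [0->1,0=2,0->3,0->4,4->3] -> levels [3 6 6 5 4]
Step 4: flows [1->0,2->0,3->0,4->0,3->4] -> levels [7 5 5 3 4]
Step 5: flows [0->1,0->2,0->3,0->4,4->3] -> levels [3 6 6 5 4]
  -> period-2 cycle (repeats step 3); tank 0 never drops to <=2
Tank 0 never reaches <=2 within 15 steps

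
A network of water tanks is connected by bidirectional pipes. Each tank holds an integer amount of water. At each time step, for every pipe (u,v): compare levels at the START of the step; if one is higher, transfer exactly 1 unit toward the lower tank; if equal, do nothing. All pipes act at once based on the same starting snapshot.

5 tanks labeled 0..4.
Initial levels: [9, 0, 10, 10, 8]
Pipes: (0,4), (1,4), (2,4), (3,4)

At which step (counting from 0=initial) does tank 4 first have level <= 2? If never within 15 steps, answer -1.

Step 1: flows [0->4,4->1,2->4,3->4] -> levels [8 1 9 9 10]
Step 2: flows [4->0,4->1,4->2,4->3] -> levels [9 2 10 10 6]
Step 3: flows [0->4,4->1,2->4,3->4] -> levels [8 3 9 9 8]
Step 4: flows [0=4,4->1,2->4,3->4] -> levels [8 4 8 8 9]
Step 5: flows [4->0,4->1,4->2,4->3] -> levels [9 5 9 9 5]
Step 6: flows [0->4,1=4,2->4,3->4] -> levels [8 5 8 8 8]
Step 7: flows [0=4,4->1,2=4,3=4] -> levels [8 6 8 8 7]
Step 8: flows [0->4,4->1,2->4,3->4] -> levels [7 7 7 7 9]
Step 9: flows [4->0,4->1,4->2,4->3] -> levels [8 8 8 8 5]
Step 10: flows [0->4,1->4,2->4,3->4] -> levels [7 7 7 7 9]
  -> period-2 cycle (repeats step 8); tank 4 never drops to <=2
Tank 4 never reaches <=2 within 15 steps

Answer: -1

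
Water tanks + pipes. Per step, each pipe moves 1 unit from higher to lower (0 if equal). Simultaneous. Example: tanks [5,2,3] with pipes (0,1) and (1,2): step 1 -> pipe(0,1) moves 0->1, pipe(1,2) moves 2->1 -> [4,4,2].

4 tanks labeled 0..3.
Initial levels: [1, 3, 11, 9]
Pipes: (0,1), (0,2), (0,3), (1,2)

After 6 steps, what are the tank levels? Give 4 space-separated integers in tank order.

Answer: 4 6 7 7

Derivation:
Step 1: flows [1->0,2->0,3->0,2->1] -> levels [4 3 9 8]
Step 2: flows [0->1,2->0,3->0,2->1] -> levels [5 5 7 7]
Step 3: flows [0=1,2->0,3->0,2->1] -> levels [7 6 5 6]
Step 4: flows [0->1,0->2,0->3,1->2] -> levels [4 6 7 7]
Step 5: flows [1->0,2->0,3->0,2->1] -> levels [7 6 5 6]
  -> period-2 cycle: step 5 state = step 3 state
  -> state at step 6: (6-3) mod 2 = 1, same as step 4 -> [4 6 7 7]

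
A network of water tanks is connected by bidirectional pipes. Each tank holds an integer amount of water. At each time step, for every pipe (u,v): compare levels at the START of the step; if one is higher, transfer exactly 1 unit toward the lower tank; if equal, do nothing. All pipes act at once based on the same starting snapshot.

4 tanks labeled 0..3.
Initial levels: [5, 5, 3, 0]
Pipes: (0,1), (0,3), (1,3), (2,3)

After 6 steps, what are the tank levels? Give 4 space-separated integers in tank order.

Step 1: flows [0=1,0->3,1->3,2->3] -> levels [4 4 2 3]
Step 2: flows [0=1,0->3,1->3,3->2] -> levels [3 3 3 4]
Step 3: flows [0=1,3->0,3->1,3->2] -> levels [4 4 4 1]
Step 4: flows [0=1,0->3,1->3,2->3] -> levels [3 3 3 4]
  -> period-2 cycle: step 4 state = step 2 state
  -> state at step 6: (6-2) mod 2 = 0, same as step 2 -> [3 3 3 4]

Answer: 3 3 3 4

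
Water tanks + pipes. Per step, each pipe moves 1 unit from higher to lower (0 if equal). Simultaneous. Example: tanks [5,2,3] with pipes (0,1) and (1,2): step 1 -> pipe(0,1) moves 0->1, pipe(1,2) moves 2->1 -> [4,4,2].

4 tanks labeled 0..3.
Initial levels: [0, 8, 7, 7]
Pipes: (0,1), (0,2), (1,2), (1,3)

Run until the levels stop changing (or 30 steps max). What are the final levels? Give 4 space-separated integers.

Answer: 5 7 5 5

Derivation:
Step 1: flows [1->0,2->0,1->2,1->3] -> levels [2 5 7 8]
Step 2: flows [1->0,2->0,2->1,3->1] -> levels [4 6 5 7]
Step 3: flows [1->0,2->0,1->2,3->1] -> levels [6 5 5 6]
Step 4: flows [0->1,0->2,1=2,3->1] -> levels [4 7 6 5]
Step 5: flows [1->0,2->0,1->2,1->3] -> levels [6 4 6 6]
Step 6: flows [0->1,0=2,2->1,3->1] -> levels [5 7 5 5]
Step 7: flows [1->0,0=2,1->2,1->3] -> levels [6 4 6 6]
  -> period-2 cycle: step 7 state = step 5 state; never stabilizes
  -> state at step 30: (30-5) mod 2 = 1, same as step 6 -> [5 7 5 5]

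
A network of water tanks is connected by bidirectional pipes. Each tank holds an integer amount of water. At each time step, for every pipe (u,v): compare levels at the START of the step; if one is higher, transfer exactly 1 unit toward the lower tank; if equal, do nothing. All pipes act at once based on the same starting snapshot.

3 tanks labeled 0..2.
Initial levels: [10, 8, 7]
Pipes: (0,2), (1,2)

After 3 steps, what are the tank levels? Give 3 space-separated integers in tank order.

Step 1: flows [0->2,1->2] -> levels [9 7 9]
Step 2: flows [0=2,2->1] -> levels [9 8 8]
Step 3: flows [0->2,1=2] -> levels [8 8 9]

Answer: 8 8 9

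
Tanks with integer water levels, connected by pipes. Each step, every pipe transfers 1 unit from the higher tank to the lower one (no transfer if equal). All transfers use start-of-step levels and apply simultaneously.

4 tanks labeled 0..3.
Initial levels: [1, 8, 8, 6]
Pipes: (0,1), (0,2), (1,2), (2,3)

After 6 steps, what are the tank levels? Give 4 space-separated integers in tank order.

Step 1: flows [1->0,2->0,1=2,2->3] -> levels [3 7 6 7]
Step 2: flows [1->0,2->0,1->2,3->2] -> levels [5 5 7 6]
Step 3: flows [0=1,2->0,2->1,2->3] -> levels [6 6 4 7]
Step 4: flows [0=1,0->2,1->2,3->2] -> levels [5 5 7 6]
  -> period-2 cycle: step 4 state = step 2 state
  -> state at step 6: (6-2) mod 2 = 0, same as step 2 -> [5 5 7 6]

Answer: 5 5 7 6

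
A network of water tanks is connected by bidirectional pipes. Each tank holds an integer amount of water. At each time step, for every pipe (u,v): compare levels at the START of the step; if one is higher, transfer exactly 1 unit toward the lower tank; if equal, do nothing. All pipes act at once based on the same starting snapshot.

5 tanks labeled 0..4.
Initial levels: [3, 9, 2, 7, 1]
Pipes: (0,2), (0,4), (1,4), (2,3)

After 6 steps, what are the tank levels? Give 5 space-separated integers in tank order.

Step 1: flows [0->2,0->4,1->4,3->2] -> levels [1 8 4 6 3]
Step 2: flows [2->0,4->0,1->4,3->2] -> levels [3 7 4 5 3]
Step 3: flows [2->0,0=4,1->4,3->2] -> levels [4 6 4 4 4]
Step 4: flows [0=2,0=4,1->4,2=3] -> levels [4 5 4 4 5]
Step 5: flows [0=2,4->0,1=4,2=3] -> levels [5 5 4 4 4]
Step 6: flows [0->2,0->4,1->4,2=3] -> levels [3 4 5 4 6]

Answer: 3 4 5 4 6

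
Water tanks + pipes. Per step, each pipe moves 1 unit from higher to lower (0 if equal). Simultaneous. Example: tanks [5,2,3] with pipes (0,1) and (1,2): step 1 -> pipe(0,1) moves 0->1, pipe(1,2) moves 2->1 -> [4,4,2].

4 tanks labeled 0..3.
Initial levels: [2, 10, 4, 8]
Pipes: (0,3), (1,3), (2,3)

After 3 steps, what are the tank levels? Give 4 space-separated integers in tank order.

Step 1: flows [3->0,1->3,3->2] -> levels [3 9 5 7]
Step 2: flows [3->0,1->3,3->2] -> levels [4 8 6 6]
Step 3: flows [3->0,1->3,2=3] -> levels [5 7 6 6]

Answer: 5 7 6 6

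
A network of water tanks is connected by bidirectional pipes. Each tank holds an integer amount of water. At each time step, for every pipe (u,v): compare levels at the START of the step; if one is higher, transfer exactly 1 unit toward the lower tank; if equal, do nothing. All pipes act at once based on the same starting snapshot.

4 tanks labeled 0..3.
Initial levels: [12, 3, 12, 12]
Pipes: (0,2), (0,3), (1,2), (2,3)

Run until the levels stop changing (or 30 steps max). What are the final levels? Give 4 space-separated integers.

Step 1: flows [0=2,0=3,2->1,2=3] -> levels [12 4 11 12]
Step 2: flows [0->2,0=3,2->1,3->2] -> levels [11 5 12 11]
Step 3: flows [2->0,0=3,2->1,2->3] -> levels [12 6 9 12]
Step 4: flows [0->2,0=3,2->1,3->2] -> levels [11 7 10 11]
Step 5: flows [0->2,0=3,2->1,3->2] -> levels [10 8 11 10]
Step 6: flows [2->0,0=3,2->1,2->3] -> levels [11 9 8 11]
Step 7: flows [0->2,0=3,1->2,3->2] -> levels [10 8 11 10]
  -> period-2 cycle: step 7 state = step 5 state; never stabilizes
  -> state at step 30: (30-5) mod 2 = 1, same as step 6 -> [11 9 8 11]

Answer: 11 9 8 11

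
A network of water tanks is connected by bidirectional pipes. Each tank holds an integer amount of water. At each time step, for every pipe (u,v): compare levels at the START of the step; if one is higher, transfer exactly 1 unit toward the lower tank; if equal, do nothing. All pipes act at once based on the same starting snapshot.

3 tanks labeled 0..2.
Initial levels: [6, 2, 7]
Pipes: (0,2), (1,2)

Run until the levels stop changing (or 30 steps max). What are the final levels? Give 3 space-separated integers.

Step 1: flows [2->0,2->1] -> levels [7 3 5]
Step 2: flows [0->2,2->1] -> levels [6 4 5]
Step 3: flows [0->2,2->1] -> levels [5 5 5]
Step 4: flows [0=2,1=2] -> levels [5 5 5]
  -> stable (no change)

Answer: 5 5 5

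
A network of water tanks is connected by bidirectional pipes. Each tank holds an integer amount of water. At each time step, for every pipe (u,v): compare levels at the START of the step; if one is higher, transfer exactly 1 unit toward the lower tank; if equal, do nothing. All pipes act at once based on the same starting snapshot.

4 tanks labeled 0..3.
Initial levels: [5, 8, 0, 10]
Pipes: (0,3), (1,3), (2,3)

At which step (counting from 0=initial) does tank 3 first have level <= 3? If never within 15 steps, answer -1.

Answer: -1

Derivation:
Step 1: flows [3->0,3->1,3->2] -> levels [6 9 1 7]
Step 2: flows [3->0,1->3,3->2] -> levels [7 8 2 6]
Step 3: flows [0->3,1->3,3->2] -> levels [6 7 3 7]
Step 4: flows [3->0,1=3,3->2] -> levels [7 7 4 5]
Step 5: flows [0->3,1->3,3->2] -> levels [6 6 5 6]
Step 6: flows [0=3,1=3,3->2] -> levels [6 6 6 5]
Step 7: flows [0->3,1->3,2->3] -> levels [5 5 5 8]
Step 8: flows [3->0,3->1,3->2] -> levels [6 6 6 5]
  -> period-2 cycle (repeats step 6); tank 3 never drops to <=3
Tank 3 never reaches <=3 within 15 steps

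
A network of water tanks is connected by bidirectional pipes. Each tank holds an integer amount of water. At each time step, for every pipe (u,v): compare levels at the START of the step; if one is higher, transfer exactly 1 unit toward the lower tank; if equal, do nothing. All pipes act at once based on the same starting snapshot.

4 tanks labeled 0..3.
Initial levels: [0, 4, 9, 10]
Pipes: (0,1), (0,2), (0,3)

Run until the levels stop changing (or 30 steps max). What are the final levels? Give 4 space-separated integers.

Step 1: flows [1->0,2->0,3->0] -> levels [3 3 8 9]
Step 2: flows [0=1,2->0,3->0] -> levels [5 3 7 8]
Step 3: flows [0->1,2->0,3->0] -> levels [6 4 6 7]
Step 4: flows [0->1,0=2,3->0] -> levels [6 5 6 6]
Step 5: flows [0->1,0=2,0=3] -> levels [5 6 6 6]
Step 6: flows [1->0,2->0,3->0] -> levels [8 5 5 5]
Step 7: flows [0->1,0->2,0->3] -> levels [5 6 6 6]
  -> period-2 cycle: step 7 state = step 5 state; never stabilizes
  -> state at step 30: (30-5) mod 2 = 1, same as step 6 -> [8 5 5 5]

Answer: 8 5 5 5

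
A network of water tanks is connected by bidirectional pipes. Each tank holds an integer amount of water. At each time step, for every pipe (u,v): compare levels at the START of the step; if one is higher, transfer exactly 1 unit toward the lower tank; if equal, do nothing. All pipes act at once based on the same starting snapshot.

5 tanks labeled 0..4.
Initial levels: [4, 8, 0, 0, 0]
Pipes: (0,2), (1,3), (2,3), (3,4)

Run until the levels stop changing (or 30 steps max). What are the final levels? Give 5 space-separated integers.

Answer: 1 4 3 1 3

Derivation:
Step 1: flows [0->2,1->3,2=3,3=4] -> levels [3 7 1 1 0]
Step 2: flows [0->2,1->3,2=3,3->4] -> levels [2 6 2 1 1]
Step 3: flows [0=2,1->3,2->3,3=4] -> levels [2 5 1 3 1]
Step 4: flows [0->2,1->3,3->2,3->4] -> levels [1 4 3 2 2]
Step 5: flows [2->0,1->3,2->3,3=4] -> levels [2 3 1 4 2]
Step 6: flows [0->2,3->1,3->2,3->4] -> levels [1 4 3 1 3]
Step 7: flows [2->0,1->3,2->3,4->3] -> levels [2 3 1 4 2]
  -> period-2 cycle: step 7 state = step 5 state; never stabilizes
  -> state at step 30: (30-5) mod 2 = 1, same as step 6 -> [1 4 3 1 3]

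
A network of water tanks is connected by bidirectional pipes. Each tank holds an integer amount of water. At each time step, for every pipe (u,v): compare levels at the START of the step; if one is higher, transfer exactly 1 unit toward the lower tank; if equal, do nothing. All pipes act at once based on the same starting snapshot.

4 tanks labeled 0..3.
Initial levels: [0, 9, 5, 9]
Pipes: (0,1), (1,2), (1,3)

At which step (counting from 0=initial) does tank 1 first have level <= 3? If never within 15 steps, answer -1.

Answer: -1

Derivation:
Step 1: flows [1->0,1->2,1=3] -> levels [1 7 6 9]
Step 2: flows [1->0,1->2,3->1] -> levels [2 6 7 8]
Step 3: flows [1->0,2->1,3->1] -> levels [3 7 6 7]
Step 4: flows [1->0,1->2,1=3] -> levels [4 5 7 7]
Step 5: flows [1->0,2->1,3->1] -> levels [5 6 6 6]
Step 6: flows [1->0,1=2,1=3] -> levels [6 5 6 6]
Step 7: flows [0->1,2->1,3->1] -> levels [5 8 5 5]
Step 8: flows [1->0,1->2,1->3] -> levels [6 5 6 6]
  -> period-2 cycle (repeats step 6); tank 1 never drops to <=3
Tank 1 never reaches <=3 within 15 steps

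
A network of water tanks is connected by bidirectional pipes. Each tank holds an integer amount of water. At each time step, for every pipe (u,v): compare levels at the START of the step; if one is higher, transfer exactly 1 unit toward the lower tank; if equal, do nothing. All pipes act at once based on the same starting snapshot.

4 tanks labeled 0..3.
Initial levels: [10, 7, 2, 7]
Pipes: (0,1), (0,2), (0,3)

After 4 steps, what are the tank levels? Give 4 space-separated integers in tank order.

Answer: 7 7 5 7

Derivation:
Step 1: flows [0->1,0->2,0->3] -> levels [7 8 3 8]
Step 2: flows [1->0,0->2,3->0] -> levels [8 7 4 7]
Step 3: flows [0->1,0->2,0->3] -> levels [5 8 5 8]
Step 4: flows [1->0,0=2,3->0] -> levels [7 7 5 7]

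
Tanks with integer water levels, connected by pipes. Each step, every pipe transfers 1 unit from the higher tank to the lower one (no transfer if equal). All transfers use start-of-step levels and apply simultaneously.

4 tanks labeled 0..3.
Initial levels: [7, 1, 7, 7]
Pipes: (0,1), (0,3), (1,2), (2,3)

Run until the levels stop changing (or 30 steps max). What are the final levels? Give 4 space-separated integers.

Step 1: flows [0->1,0=3,2->1,2=3] -> levels [6 3 6 7]
Step 2: flows [0->1,3->0,2->1,3->2] -> levels [6 5 6 5]
Step 3: flows [0->1,0->3,2->1,2->3] -> levels [4 7 4 7]
Step 4: flows [1->0,3->0,1->2,3->2] -> levels [6 5 6 5]
  -> period-2 cycle: step 4 state = step 2 state; never stabilizes
  -> state at step 30: (30-2) mod 2 = 0, same as step 2 -> [6 5 6 5]

Answer: 6 5 6 5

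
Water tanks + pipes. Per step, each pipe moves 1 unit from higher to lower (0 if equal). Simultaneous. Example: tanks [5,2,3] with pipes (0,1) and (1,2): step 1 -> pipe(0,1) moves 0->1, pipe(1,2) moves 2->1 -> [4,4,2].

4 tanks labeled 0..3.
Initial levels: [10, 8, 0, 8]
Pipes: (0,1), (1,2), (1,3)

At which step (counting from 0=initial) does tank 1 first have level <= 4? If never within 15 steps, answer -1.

Answer: -1

Derivation:
Step 1: flows [0->1,1->2,1=3] -> levels [9 8 1 8]
Step 2: flows [0->1,1->2,1=3] -> levels [8 8 2 8]
Step 3: flows [0=1,1->2,1=3] -> levels [8 7 3 8]
Step 4: flows [0->1,1->2,3->1] -> levels [7 8 4 7]
Step 5: flows [1->0,1->2,1->3] -> levels [8 5 5 8]
Step 6: flows [0->1,1=2,3->1] -> levels [7 7 5 7]
Step 7: flows [0=1,1->2,1=3] -> levels [7 6 6 7]
Step 8: flows [0->1,1=2,3->1] -> levels [6 8 6 6]
Step 9: flows [1->0,1->2,1->3] -> levels [7 5 7 7]
Step 10: flows [0->1,2->1,3->1] -> levels [6 8 6 6]
  -> period-2 cycle (repeats step 8); tank 1 never drops to <=4
Tank 1 never reaches <=4 within 15 steps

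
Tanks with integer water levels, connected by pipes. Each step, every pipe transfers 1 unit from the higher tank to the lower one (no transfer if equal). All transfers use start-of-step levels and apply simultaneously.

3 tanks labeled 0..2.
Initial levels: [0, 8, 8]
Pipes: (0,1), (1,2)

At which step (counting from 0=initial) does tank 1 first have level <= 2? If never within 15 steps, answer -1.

Answer: -1

Derivation:
Step 1: flows [1->0,1=2] -> levels [1 7 8]
Step 2: flows [1->0,2->1] -> levels [2 7 7]
Step 3: flows [1->0,1=2] -> levels [3 6 7]
Step 4: flows [1->0,2->1] -> levels [4 6 6]
Step 5: flows [1->0,1=2] -> levels [5 5 6]
Step 6: flows [0=1,2->1] -> levels [5 6 5]
Step 7: flows [1->0,1->2] -> levels [6 4 6]
Step 8: flows [0->1,2->1] -> levels [5 6 5]
  -> period-2 cycle (repeats step 6); tank 1 never drops to <=2
Tank 1 never reaches <=2 within 15 steps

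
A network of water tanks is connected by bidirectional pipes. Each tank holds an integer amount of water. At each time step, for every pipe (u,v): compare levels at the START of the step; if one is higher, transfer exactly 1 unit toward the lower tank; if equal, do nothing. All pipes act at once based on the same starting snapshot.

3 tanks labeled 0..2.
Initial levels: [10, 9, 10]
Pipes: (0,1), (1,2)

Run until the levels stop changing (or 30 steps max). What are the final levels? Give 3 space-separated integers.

Answer: 10 9 10

Derivation:
Step 1: flows [0->1,2->1] -> levels [9 11 9]
Step 2: flows [1->0,1->2] -> levels [10 9 10]
  -> period-2 cycle: step 2 state = step 0 state; never stabilizes
  -> state at step 30: (30-0) mod 2 = 0, same as step 0 -> [10 9 10]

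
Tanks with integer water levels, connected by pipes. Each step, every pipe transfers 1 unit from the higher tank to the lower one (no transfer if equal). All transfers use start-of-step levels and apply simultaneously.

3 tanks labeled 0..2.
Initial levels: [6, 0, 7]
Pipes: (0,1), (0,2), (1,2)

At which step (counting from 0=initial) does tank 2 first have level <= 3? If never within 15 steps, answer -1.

Answer: 3

Derivation:
Step 1: flows [0->1,2->0,2->1] -> levels [6 2 5]
Step 2: flows [0->1,0->2,2->1] -> levels [4 4 5]
Step 3: flows [0=1,2->0,2->1] -> levels [5 5 3]
Tank 2 first reaches <=3 at step 3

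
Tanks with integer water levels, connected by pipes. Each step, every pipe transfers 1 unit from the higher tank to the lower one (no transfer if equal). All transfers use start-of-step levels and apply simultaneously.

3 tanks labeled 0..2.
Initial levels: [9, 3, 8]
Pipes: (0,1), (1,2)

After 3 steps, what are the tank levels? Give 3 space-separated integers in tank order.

Answer: 7 6 7

Derivation:
Step 1: flows [0->1,2->1] -> levels [8 5 7]
Step 2: flows [0->1,2->1] -> levels [7 7 6]
Step 3: flows [0=1,1->2] -> levels [7 6 7]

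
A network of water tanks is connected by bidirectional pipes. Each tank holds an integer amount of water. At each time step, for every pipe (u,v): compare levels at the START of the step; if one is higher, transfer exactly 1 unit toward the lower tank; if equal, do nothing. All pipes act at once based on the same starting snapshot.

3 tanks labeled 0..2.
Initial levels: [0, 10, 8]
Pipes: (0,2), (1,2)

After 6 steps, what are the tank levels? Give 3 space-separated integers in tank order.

Step 1: flows [2->0,1->2] -> levels [1 9 8]
Step 2: flows [2->0,1->2] -> levels [2 8 8]
Step 3: flows [2->0,1=2] -> levels [3 8 7]
Step 4: flows [2->0,1->2] -> levels [4 7 7]
Step 5: flows [2->0,1=2] -> levels [5 7 6]
Step 6: flows [2->0,1->2] -> levels [6 6 6]

Answer: 6 6 6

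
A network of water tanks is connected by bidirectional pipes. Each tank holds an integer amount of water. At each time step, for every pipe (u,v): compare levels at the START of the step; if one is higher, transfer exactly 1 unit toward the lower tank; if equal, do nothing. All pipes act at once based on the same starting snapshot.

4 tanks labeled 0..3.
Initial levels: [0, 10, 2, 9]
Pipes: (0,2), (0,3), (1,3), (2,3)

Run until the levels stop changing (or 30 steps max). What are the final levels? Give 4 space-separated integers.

Step 1: flows [2->0,3->0,1->3,3->2] -> levels [2 9 2 8]
Step 2: flows [0=2,3->0,1->3,3->2] -> levels [3 8 3 7]
Step 3: flows [0=2,3->0,1->3,3->2] -> levels [4 7 4 6]
Step 4: flows [0=2,3->0,1->3,3->2] -> levels [5 6 5 5]
Step 5: flows [0=2,0=3,1->3,2=3] -> levels [5 5 5 6]
Step 6: flows [0=2,3->0,3->1,3->2] -> levels [6 6 6 3]
Step 7: flows [0=2,0->3,1->3,2->3] -> levels [5 5 5 6]
  -> period-2 cycle: step 7 state = step 5 state; never stabilizes
  -> state at step 30: (30-5) mod 2 = 1, same as step 6 -> [6 6 6 3]

Answer: 6 6 6 3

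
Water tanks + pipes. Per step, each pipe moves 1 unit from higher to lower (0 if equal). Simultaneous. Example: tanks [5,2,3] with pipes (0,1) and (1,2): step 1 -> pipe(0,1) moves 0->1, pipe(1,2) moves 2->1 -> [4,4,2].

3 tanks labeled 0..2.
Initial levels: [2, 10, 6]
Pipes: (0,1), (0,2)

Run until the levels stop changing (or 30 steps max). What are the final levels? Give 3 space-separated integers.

Step 1: flows [1->0,2->0] -> levels [4 9 5]
Step 2: flows [1->0,2->0] -> levels [6 8 4]
Step 3: flows [1->0,0->2] -> levels [6 7 5]
Step 4: flows [1->0,0->2] -> levels [6 6 6]
Step 5: flows [0=1,0=2] -> levels [6 6 6]
  -> stable (no change)

Answer: 6 6 6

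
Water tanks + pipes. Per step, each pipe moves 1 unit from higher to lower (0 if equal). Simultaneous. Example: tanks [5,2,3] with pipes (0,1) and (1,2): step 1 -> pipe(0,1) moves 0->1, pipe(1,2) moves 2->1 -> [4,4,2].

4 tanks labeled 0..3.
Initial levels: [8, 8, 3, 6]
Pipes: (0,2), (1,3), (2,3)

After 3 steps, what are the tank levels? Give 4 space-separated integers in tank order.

Step 1: flows [0->2,1->3,3->2] -> levels [7 7 5 6]
Step 2: flows [0->2,1->3,3->2] -> levels [6 6 7 6]
Step 3: flows [2->0,1=3,2->3] -> levels [7 6 5 7]

Answer: 7 6 5 7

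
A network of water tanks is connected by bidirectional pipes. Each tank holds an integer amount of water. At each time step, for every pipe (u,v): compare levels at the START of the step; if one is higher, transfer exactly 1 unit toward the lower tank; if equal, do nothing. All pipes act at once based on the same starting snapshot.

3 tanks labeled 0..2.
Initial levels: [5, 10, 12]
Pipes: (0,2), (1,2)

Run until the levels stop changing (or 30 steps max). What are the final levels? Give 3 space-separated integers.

Step 1: flows [2->0,2->1] -> levels [6 11 10]
Step 2: flows [2->0,1->2] -> levels [7 10 10]
Step 3: flows [2->0,1=2] -> levels [8 10 9]
Step 4: flows [2->0,1->2] -> levels [9 9 9]
Step 5: flows [0=2,1=2] -> levels [9 9 9]
  -> stable (no change)

Answer: 9 9 9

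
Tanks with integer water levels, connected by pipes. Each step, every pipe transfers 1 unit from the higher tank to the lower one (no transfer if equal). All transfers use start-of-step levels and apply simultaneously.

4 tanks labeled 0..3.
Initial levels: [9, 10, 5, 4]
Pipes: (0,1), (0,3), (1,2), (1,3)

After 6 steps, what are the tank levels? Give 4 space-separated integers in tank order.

Answer: 7 6 7 8

Derivation:
Step 1: flows [1->0,0->3,1->2,1->3] -> levels [9 7 6 6]
Step 2: flows [0->1,0->3,1->2,1->3] -> levels [7 6 7 8]
Step 3: flows [0->1,3->0,2->1,3->1] -> levels [7 9 6 6]
Step 4: flows [1->0,0->3,1->2,1->3] -> levels [7 6 7 8]
  -> period-2 cycle: step 4 state = step 2 state
  -> state at step 6: (6-2) mod 2 = 0, same as step 2 -> [7 6 7 8]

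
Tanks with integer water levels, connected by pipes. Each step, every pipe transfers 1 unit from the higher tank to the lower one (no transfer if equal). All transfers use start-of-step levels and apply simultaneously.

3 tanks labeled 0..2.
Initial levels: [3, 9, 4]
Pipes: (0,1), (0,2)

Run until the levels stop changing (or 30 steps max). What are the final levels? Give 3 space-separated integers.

Answer: 6 5 5

Derivation:
Step 1: flows [1->0,2->0] -> levels [5 8 3]
Step 2: flows [1->0,0->2] -> levels [5 7 4]
Step 3: flows [1->0,0->2] -> levels [5 6 5]
Step 4: flows [1->0,0=2] -> levels [6 5 5]
Step 5: flows [0->1,0->2] -> levels [4 6 6]
Step 6: flows [1->0,2->0] -> levels [6 5 5]
  -> period-2 cycle: step 6 state = step 4 state; never stabilizes
  -> state at step 30: (30-4) mod 2 = 0, same as step 4 -> [6 5 5]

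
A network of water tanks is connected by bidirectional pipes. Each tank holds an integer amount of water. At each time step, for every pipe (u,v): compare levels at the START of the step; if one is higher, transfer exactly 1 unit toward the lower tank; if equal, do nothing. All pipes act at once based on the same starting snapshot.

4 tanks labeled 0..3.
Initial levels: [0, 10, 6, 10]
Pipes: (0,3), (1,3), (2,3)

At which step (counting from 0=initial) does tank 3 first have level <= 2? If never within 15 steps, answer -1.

Answer: -1

Derivation:
Step 1: flows [3->0,1=3,3->2] -> levels [1 10 7 8]
Step 2: flows [3->0,1->3,3->2] -> levels [2 9 8 7]
Step 3: flows [3->0,1->3,2->3] -> levels [3 8 7 8]
Step 4: flows [3->0,1=3,3->2] -> levels [4 8 8 6]
Step 5: flows [3->0,1->3,2->3] -> levels [5 7 7 7]
Step 6: flows [3->0,1=3,2=3] -> levels [6 7 7 6]
Step 7: flows [0=3,1->3,2->3] -> levels [6 6 6 8]
Step 8: flows [3->0,3->1,3->2] -> levels [7 7 7 5]
Step 9: flows [0->3,1->3,2->3] -> levels [6 6 6 8]
  -> period-2 cycle (repeats step 7); tank 3 never drops to <=2
Tank 3 never reaches <=2 within 15 steps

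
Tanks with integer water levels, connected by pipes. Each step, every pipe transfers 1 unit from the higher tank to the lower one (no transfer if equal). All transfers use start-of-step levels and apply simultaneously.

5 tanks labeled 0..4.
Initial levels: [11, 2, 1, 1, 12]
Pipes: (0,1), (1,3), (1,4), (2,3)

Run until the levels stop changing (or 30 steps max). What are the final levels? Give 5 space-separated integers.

Step 1: flows [0->1,1->3,4->1,2=3] -> levels [10 3 1 2 11]
Step 2: flows [0->1,1->3,4->1,3->2] -> levels [9 4 2 2 10]
Step 3: flows [0->1,1->3,4->1,2=3] -> levels [8 5 2 3 9]
Step 4: flows [0->1,1->3,4->1,3->2] -> levels [7 6 3 3 8]
Step 5: flows [0->1,1->3,4->1,2=3] -> levels [6 7 3 4 7]
Step 6: flows [1->0,1->3,1=4,3->2] -> levels [7 5 4 4 7]
Step 7: flows [0->1,1->3,4->1,2=3] -> levels [6 6 4 5 6]
Step 8: flows [0=1,1->3,1=4,3->2] -> levels [6 5 5 5 6]
Step 9: flows [0->1,1=3,4->1,2=3] -> levels [5 7 5 5 5]
Step 10: flows [1->0,1->3,1->4,2=3] -> levels [6 4 5 6 6]
Step 11: flows [0->1,3->1,4->1,3->2] -> levels [5 7 6 4 5]
Step 12: flows [1->0,1->3,1->4,2->3] -> levels [6 4 5 6 6]
  -> period-2 cycle: step 12 state = step 10 state; never stabilizes
  -> state at step 30: (30-10) mod 2 = 0, same as step 10 -> [6 4 5 6 6]

Answer: 6 4 5 6 6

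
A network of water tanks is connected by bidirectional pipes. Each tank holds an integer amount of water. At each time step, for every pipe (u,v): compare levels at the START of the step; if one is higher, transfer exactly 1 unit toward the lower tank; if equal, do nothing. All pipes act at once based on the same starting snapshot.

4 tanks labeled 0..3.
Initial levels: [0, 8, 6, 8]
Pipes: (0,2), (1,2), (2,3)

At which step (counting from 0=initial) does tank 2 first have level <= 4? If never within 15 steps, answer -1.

Step 1: flows [2->0,1->2,3->2] -> levels [1 7 7 7]
Step 2: flows [2->0,1=2,2=3] -> levels [2 7 6 7]
Step 3: flows [2->0,1->2,3->2] -> levels [3 6 7 6]
Step 4: flows [2->0,2->1,2->3] -> levels [4 7 4 7]
Tank 2 first reaches <=4 at step 4

Answer: 4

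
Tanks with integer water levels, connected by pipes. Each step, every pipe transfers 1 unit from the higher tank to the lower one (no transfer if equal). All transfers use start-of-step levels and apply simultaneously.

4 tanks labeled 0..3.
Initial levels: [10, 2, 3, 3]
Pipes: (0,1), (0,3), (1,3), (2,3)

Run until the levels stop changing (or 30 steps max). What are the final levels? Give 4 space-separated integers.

Step 1: flows [0->1,0->3,3->1,2=3] -> levels [8 4 3 3]
Step 2: flows [0->1,0->3,1->3,2=3] -> levels [6 4 3 5]
Step 3: flows [0->1,0->3,3->1,3->2] -> levels [4 6 4 4]
Step 4: flows [1->0,0=3,1->3,2=3] -> levels [5 4 4 5]
Step 5: flows [0->1,0=3,3->1,3->2] -> levels [4 6 5 3]
Step 6: flows [1->0,0->3,1->3,2->3] -> levels [4 4 4 6]
Step 7: flows [0=1,3->0,3->1,3->2] -> levels [5 5 5 3]
Step 8: flows [0=1,0->3,1->3,2->3] -> levels [4 4 4 6]
  -> period-2 cycle: step 8 state = step 6 state; never stabilizes
  -> state at step 30: (30-6) mod 2 = 0, same as step 6 -> [4 4 4 6]

Answer: 4 4 4 6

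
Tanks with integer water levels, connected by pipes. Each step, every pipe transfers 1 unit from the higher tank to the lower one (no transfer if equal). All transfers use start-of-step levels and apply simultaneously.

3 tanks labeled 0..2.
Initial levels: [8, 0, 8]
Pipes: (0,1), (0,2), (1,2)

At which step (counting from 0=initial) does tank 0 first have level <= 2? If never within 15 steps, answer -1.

Step 1: flows [0->1,0=2,2->1] -> levels [7 2 7]
Step 2: flows [0->1,0=2,2->1] -> levels [6 4 6]
Step 3: flows [0->1,0=2,2->1] -> levels [5 6 5]
Step 4: flows [1->0,0=2,1->2] -> levels [6 4 6]
  -> period-2 cycle (repeats step 2); tank 0 never drops to <=2
Tank 0 never reaches <=2 within 15 steps

Answer: -1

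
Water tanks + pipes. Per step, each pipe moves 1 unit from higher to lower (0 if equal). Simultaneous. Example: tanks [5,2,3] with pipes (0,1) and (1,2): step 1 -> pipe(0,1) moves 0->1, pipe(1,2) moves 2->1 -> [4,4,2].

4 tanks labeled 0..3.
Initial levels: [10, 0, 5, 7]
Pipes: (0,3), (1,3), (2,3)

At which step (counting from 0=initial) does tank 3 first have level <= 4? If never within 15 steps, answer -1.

Step 1: flows [0->3,3->1,3->2] -> levels [9 1 6 6]
Step 2: flows [0->3,3->1,2=3] -> levels [8 2 6 6]
Step 3: flows [0->3,3->1,2=3] -> levels [7 3 6 6]
Step 4: flows [0->3,3->1,2=3] -> levels [6 4 6 6]
Step 5: flows [0=3,3->1,2=3] -> levels [6 5 6 5]
Step 6: flows [0->3,1=3,2->3] -> levels [5 5 5 7]
Step 7: flows [3->0,3->1,3->2] -> levels [6 6 6 4]
Tank 3 first reaches <=4 at step 7

Answer: 7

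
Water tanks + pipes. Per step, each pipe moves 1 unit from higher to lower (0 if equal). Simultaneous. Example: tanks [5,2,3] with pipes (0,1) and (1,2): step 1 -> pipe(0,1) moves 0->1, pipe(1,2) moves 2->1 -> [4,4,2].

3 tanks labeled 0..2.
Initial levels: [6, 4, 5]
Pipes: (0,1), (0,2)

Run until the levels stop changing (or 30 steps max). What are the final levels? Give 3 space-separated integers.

Step 1: flows [0->1,0->2] -> levels [4 5 6]
Step 2: flows [1->0,2->0] -> levels [6 4 5]
  -> period-2 cycle: step 2 state = step 0 state; never stabilizes
  -> state at step 30: (30-0) mod 2 = 0, same as step 0 -> [6 4 5]

Answer: 6 4 5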